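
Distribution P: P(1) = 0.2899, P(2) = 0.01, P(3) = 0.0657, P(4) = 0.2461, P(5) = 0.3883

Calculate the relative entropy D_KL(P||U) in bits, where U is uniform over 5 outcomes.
0.4518 bits

U(i) = 1/5 for all i

D_KL(P||U) = Σ P(x) log₂(P(x) / (1/5))
           = Σ P(x) log₂(P(x)) + log₂(5)
           = log₂(5) - H(P)

H(P) = -Σ P(x) log₂(P(x)):
  -P(1)·log₂(P(1)) = -(0.2899)·log₂(0.2899) = 0.51787
  -P(2)·log₂(P(2)) = -(0.01)·log₂(0.01) = 0.06644
  -P(3)·log₂(P(3)) = -(0.0657)·log₂(0.0657) = 0.25807
  -P(4)·log₂(P(4)) = -(0.2461)·log₂(0.2461) = 0.49778
  -P(5)·log₂(P(5)) = -(0.3883)·log₂(0.3883) = 0.52993
H(P) = 0.51787 + 0.06644 + 0.25807 + 0.49778 + 0.52993 = 1.87009 bits

log₂(5) = 2.32193 bits

D_KL(P||U) = 2.32193 - 1.87009 = 0.45184 ≈ 0.4518 bits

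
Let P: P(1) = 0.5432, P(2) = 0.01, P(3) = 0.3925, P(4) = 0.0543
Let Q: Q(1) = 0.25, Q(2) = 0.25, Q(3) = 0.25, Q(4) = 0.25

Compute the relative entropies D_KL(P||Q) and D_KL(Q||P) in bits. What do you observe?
D_KL(P||Q) = 0.6975 bits, D_KL(Q||P) = 1.2691 bits. The two directions give different values (D_KL(Q||P) exceeds D_KL(P||Q) by 0.5716 bits): KL divergence is asymmetric.

D_KL(P||Q) = Σ P(x) log₂(P(x)/Q(x))

Computing term by term:
  P(1)·log₂(P(1)/Q(1)) = 0.5432·log₂(0.5432/0.25) = 0.60814
  P(2)·log₂(P(2)/Q(2)) = 0.01·log₂(0.01/0.25) = -0.04644
  P(3)·log₂(P(3)/Q(3)) = 0.3925·log₂(0.3925/0.25) = 0.25543
  P(4)·log₂(P(4)/Q(4)) = 0.0543·log₂(0.0543/0.25) = -0.11962

D_KL(P||Q) = 0.60814 - 0.04644 + 0.25543 - 0.11962 = 0.69751 ≈ 0.6975 bits

D_KL(Q||P) = Σ Q(x) log₂(Q(x)/P(x))

Computing term by term:
  Q(1)·log₂(Q(1)/P(1)) = 0.25·log₂(0.25/0.5432) = -0.27989
  Q(2)·log₂(Q(2)/P(2)) = 0.25·log₂(0.25/0.01) = 1.16096
  Q(3)·log₂(Q(3)/P(3)) = 0.25·log₂(0.25/0.3925) = -0.16269
  Q(4)·log₂(Q(4)/P(4)) = 0.25·log₂(0.25/0.0543) = 0.55073

D_KL(Q||P) = -0.27989 + 1.16096 - 0.16269 + 0.55073 = 1.26911 ≈ 1.2691 bits

These are NOT equal (difference: 0.5716 bits). KL divergence is asymmetric: D_KL(P||Q) ≠ D_KL(Q||P) in general.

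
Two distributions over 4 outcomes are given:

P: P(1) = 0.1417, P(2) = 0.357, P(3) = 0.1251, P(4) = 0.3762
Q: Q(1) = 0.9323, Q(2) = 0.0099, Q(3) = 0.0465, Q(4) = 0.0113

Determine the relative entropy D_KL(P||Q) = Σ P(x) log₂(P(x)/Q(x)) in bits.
3.5425 bits

D_KL(P||Q) = Σ P(x) log₂(P(x)/Q(x))

Computing term by term:
  P(1)·log₂(P(1)/Q(1)) = 0.1417·log₂(0.1417/0.9323) = -0.38513
  P(2)·log₂(P(2)/Q(2)) = 0.357·log₂(0.357/0.0099) = 1.84653
  P(3)·log₂(P(3)/Q(3)) = 0.1251·log₂(0.1251/0.0465) = 0.17862
  P(4)·log₂(P(4)/Q(4)) = 0.3762·log₂(0.3762/0.0113) = 1.90248

D_KL(P||Q) = -0.38513 + 1.84653 + 0.17862 + 1.90248 = 3.54250 ≈ 3.5425 bits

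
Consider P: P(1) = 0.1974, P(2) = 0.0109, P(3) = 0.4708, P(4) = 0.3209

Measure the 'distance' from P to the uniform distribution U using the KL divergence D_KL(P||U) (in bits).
0.4290 bits

U(i) = 1/4 for all i

D_KL(P||U) = Σ P(x) log₂(P(x) / (1/4))
           = Σ P(x) log₂(P(x)) + log₂(4)
           = log₂(4) - H(P)

H(P) = -Σ P(x) log₂(P(x)):
  -P(1)·log₂(P(1)) = -(0.1974)·log₂(0.1974) = 0.46208
  -P(2)·log₂(P(2)) = -(0.0109)·log₂(0.0109) = 0.07106
  -P(3)·log₂(P(3)) = -(0.4708)·log₂(0.4708) = 0.51167
  -P(4)·log₂(P(4)) = -(0.3209)·log₂(0.3209) = 0.52621
H(P) = 0.46208 + 0.07106 + 0.51167 + 0.52621 = 1.57102 bits

log₂(4) = 2.00000 bits

D_KL(P||U) = 2.00000 - 1.57102 = 0.42898 ≈ 0.4290 bits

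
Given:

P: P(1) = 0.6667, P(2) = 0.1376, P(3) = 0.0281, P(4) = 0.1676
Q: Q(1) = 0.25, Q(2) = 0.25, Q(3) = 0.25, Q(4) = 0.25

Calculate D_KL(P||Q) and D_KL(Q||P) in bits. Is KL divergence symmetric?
D_KL(P||Q) = 0.6396 bits, D_KL(Q||P) = 0.7941 bits. No, KL divergence is not symmetric.

D_KL(P||Q) = Σ P(x) log₂(P(x)/Q(x))

Computing term by term:
  P(1)·log₂(P(1)/Q(1)) = 0.6667·log₂(0.6667/0.25) = 0.94345
  P(2)·log₂(P(2)/Q(2)) = 0.1376·log₂(0.1376/0.25) = -0.11854
  P(3)·log₂(P(3)/Q(3)) = 0.0281·log₂(0.0281/0.25) = -0.08861
  P(4)·log₂(P(4)/Q(4)) = 0.1676·log₂(0.1676/0.25) = -0.09669

D_KL(P||Q) = 0.94345 - 0.11854 - 0.08861 - 0.09669 = 0.63961 ≈ 0.6396 bits

D_KL(Q||P) = Σ Q(x) log₂(Q(x)/P(x))

Computing term by term:
  Q(1)·log₂(Q(1)/P(1)) = 0.25·log₂(0.25/0.6667) = -0.35378
  Q(2)·log₂(Q(2)/P(2)) = 0.25·log₂(0.25/0.1376) = 0.21536
  Q(3)·log₂(Q(3)/P(3)) = 0.25·log₂(0.25/0.0281) = 0.78832
  Q(4)·log₂(Q(4)/P(4)) = 0.25·log₂(0.25/0.1676) = 0.14423

D_KL(Q||P) = -0.35378 + 0.21536 + 0.78832 + 0.14423 = 0.79413 ≈ 0.7941 bits

These are NOT equal (difference: 0.1545 bits). KL divergence is asymmetric: D_KL(P||Q) ≠ D_KL(Q||P) in general.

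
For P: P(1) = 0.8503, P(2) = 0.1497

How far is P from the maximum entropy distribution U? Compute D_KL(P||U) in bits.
0.3909 bits

U(i) = 1/2 for all i

D_KL(P||U) = Σ P(x) log₂(P(x) / (1/2))
           = Σ P(x) log₂(P(x)) + log₂(2)
           = log₂(2) - H(P)

H(P) = -Σ P(x) log₂(P(x)):
  -P(1)·log₂(P(1)) = -(0.8503)·log₂(0.8503) = 0.19893
  -P(2)·log₂(P(2)) = -(0.1497)·log₂(0.1497) = 0.41016
H(P) = 0.19893 + 0.41016 = 0.60909 bits

log₂(2) = 1.00000 bits

D_KL(P||U) = 1.00000 - 0.60909 = 0.39091 ≈ 0.3909 bits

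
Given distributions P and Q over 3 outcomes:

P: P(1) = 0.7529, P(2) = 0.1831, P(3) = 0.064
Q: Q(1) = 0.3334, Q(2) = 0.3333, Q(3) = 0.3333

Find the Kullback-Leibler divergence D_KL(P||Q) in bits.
0.5742 bits

D_KL(P||Q) = Σ P(x) log₂(P(x)/Q(x))

Computing term by term:
  P(1)·log₂(P(1)/Q(1)) = 0.7529·log₂(0.7529/0.3334) = 0.88481
  P(2)·log₂(P(2)/Q(2)) = 0.1831·log₂(0.1831/0.3333) = -0.15823
  P(3)·log₂(P(3)/Q(3)) = 0.064·log₂(0.064/0.3333) = -0.15236

D_KL(P||Q) = 0.88481 - 0.15823 - 0.15236 = 0.57422 ≈ 0.5742 bits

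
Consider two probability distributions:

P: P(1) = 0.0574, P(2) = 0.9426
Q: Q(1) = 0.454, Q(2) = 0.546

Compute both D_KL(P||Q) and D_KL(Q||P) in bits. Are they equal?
D_KL(P||Q) = 0.5713 bits, D_KL(Q||P) = 0.9244 bits. No, they are not equal.

D_KL(P||Q) = Σ P(x) log₂(P(x)/Q(x))

Computing term by term:
  P(1)·log₂(P(1)/Q(1)) = 0.0574·log₂(0.0574/0.454) = -0.17126
  P(2)·log₂(P(2)/Q(2)) = 0.9426·log₂(0.9426/0.546) = 0.74253

D_KL(P||Q) = -0.17126 + 0.74253 = 0.57127 ≈ 0.5713 bits

D_KL(Q||P) = Σ Q(x) log₂(Q(x)/P(x))

Computing term by term:
  Q(1)·log₂(Q(1)/P(1)) = 0.454·log₂(0.454/0.0574) = 1.35454
  Q(2)·log₂(Q(2)/P(2)) = 0.546·log₂(0.546/0.9426) = -0.43011

D_KL(Q||P) = 1.35454 - 0.43011 = 0.92443 ≈ 0.9244 bits

These are NOT equal (difference: 0.3531 bits). KL divergence is asymmetric: D_KL(P||Q) ≠ D_KL(Q||P) in general.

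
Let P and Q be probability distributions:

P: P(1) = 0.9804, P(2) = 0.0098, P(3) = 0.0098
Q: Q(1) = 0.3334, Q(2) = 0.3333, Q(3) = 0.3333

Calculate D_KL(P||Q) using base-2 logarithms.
1.4259 bits

D_KL(P||Q) = Σ P(x) log₂(P(x)/Q(x))

Computing term by term:
  P(1)·log₂(P(1)/Q(1)) = 0.9804·log₂(0.9804/0.3334) = 1.52562
  P(2)·log₂(P(2)/Q(2)) = 0.0098·log₂(0.0098/0.3333) = -0.04986
  P(3)·log₂(P(3)/Q(3)) = 0.0098·log₂(0.0098/0.3333) = -0.04986

D_KL(P||Q) = 1.52562 - 0.04986 - 0.04986 = 1.42590 ≈ 1.4259 bits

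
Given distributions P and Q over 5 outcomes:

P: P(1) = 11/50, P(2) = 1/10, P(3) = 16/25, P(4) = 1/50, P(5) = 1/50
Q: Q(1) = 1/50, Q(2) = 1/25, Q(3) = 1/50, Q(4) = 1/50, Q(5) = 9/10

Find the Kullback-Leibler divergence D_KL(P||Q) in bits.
3.9834 bits

D_KL(P||Q) = Σ P(x) log₂(P(x)/Q(x))

Computing term by term:
  P(1)·log₂(P(1)/Q(1)) = (11/50)·log₂((11/50)/(1/50)) = 0.76107
  P(2)·log₂(P(2)/Q(2)) = (1/10)·log₂((1/10)/(1/25)) = 0.13219
  P(3)·log₂(P(3)/Q(3)) = (16/25)·log₂((16/25)/(1/50)) = 3.20000
  P(4)·log₂(P(4)/Q(4)) = (1/50)·log₂((1/50)/(1/50)) = 0.00000
  P(5)·log₂(P(5)/Q(5)) = (1/50)·log₂((1/50)/(9/10)) = -0.10984

D_KL(P||Q) = 0.76107 + 0.13219 + 3.20000 + 0.00000 - 0.10984 = 3.98342 ≈ 3.9834 bits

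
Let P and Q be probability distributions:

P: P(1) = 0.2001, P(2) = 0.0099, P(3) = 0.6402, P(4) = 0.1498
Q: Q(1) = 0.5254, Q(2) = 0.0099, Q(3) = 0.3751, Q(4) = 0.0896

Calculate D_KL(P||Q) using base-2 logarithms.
0.3261 bits

D_KL(P||Q) = Σ P(x) log₂(P(x)/Q(x))

Computing term by term:
  P(1)·log₂(P(1)/Q(1)) = 0.2001·log₂(0.2001/0.5254) = -0.27868
  P(2)·log₂(P(2)/Q(2)) = 0.0099·log₂(0.0099/0.0099) = 0.00000
  P(3)·log₂(P(3)/Q(3)) = 0.6402·log₂(0.6402/0.3751) = 0.49375
  P(4)·log₂(P(4)/Q(4)) = 0.1498·log₂(0.1498/0.0896) = 0.11107

D_KL(P||Q) = -0.27868 + 0.00000 + 0.49375 + 0.11107 = 0.32614 ≈ 0.3261 bits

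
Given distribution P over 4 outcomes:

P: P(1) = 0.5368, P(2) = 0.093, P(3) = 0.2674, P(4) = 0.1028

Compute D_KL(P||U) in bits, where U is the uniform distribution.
0.3533 bits

U(i) = 1/4 for all i

D_KL(P||U) = Σ P(x) log₂(P(x) / (1/4))
           = Σ P(x) log₂(P(x)) + log₂(4)
           = log₂(4) - H(P)

H(P) = -Σ P(x) log₂(P(x)):
  -P(1)·log₂(P(1)) = -(0.5368)·log₂(0.5368) = 0.48180
  -P(2)·log₂(P(2)) = -(0.093)·log₂(0.093) = 0.31868
  -P(3)·log₂(P(3)) = -(0.2674)·log₂(0.2674) = 0.50884
  -P(4)·log₂(P(4)) = -(0.1028)·log₂(0.1028) = 0.33740
H(P) = 0.48180 + 0.31868 + 0.50884 + 0.33740 = 1.64672 bits

log₂(4) = 2.00000 bits

D_KL(P||U) = 2.00000 - 1.64672 = 0.35328 ≈ 0.3533 bits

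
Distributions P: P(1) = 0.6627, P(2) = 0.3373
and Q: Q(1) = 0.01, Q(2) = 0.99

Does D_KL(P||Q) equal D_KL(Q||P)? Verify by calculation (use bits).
D_KL(P||Q) = 3.4856 bits, D_KL(Q||P) = 1.4774 bits. No — D_KL(P||Q) ≠ D_KL(Q||P) for this pair.

D_KL(P||Q) = Σ P(x) log₂(P(x)/Q(x))

Computing term by term:
  P(1)·log₂(P(1)/Q(1)) = 0.6627·log₂(0.6627/0.01) = 4.00952
  P(2)·log₂(P(2)/Q(2)) = 0.3373·log₂(0.3373/0.99) = -0.52396

D_KL(P||Q) = 4.00952 - 0.52396 = 3.48556 ≈ 3.4856 bits

D_KL(Q||P) = Σ Q(x) log₂(Q(x)/P(x))

Computing term by term:
  Q(1)·log₂(Q(1)/P(1)) = 0.01·log₂(0.01/0.6627) = -0.06050
  Q(2)·log₂(Q(2)/P(2)) = 0.99·log₂(0.99/0.3373) = 1.53786

D_KL(Q||P) = -0.06050 + 1.53786 = 1.47736 ≈ 1.4774 bits

These are NOT equal (difference: 2.0082 bits). KL divergence is asymmetric: D_KL(P||Q) ≠ D_KL(Q||P) in general.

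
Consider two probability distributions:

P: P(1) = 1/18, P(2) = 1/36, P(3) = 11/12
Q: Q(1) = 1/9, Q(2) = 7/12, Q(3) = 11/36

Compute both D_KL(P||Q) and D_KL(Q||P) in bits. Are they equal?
D_KL(P||Q) = 1.2753 bits, D_KL(Q||P) = 2.1890 bits. No, they are not equal.

D_KL(P||Q) = Σ P(x) log₂(P(x)/Q(x))

Computing term by term:
  P(1)·log₂(P(1)/Q(1)) = (1/18)·log₂((1/18)/(1/9)) = -0.05556
  P(2)·log₂(P(2)/Q(2)) = (1/36)·log₂((1/36)/(7/12)) = -0.12201
  P(3)·log₂(P(3)/Q(3)) = (11/12)·log₂((11/12)/(11/36)) = 1.45288

D_KL(P||Q) = -0.05556 - 0.12201 + 1.45288 = 1.27531 ≈ 1.2753 bits

D_KL(Q||P) = Σ Q(x) log₂(Q(x)/P(x))

Computing term by term:
  Q(1)·log₂(Q(1)/P(1)) = (1/9)·log₂((1/9)/(1/18)) = 0.11111
  Q(2)·log₂(Q(2)/P(2)) = (7/12)·log₂((7/12)/(1/36)) = 2.56219
  Q(3)·log₂(Q(3)/P(3)) = (11/36)·log₂((11/36)/(11/12)) = -0.48429

D_KL(Q||P) = 0.11111 + 2.56219 - 0.48429 = 2.18901 ≈ 2.1890 bits

These are NOT equal (difference: 0.9137 bits). KL divergence is asymmetric: D_KL(P||Q) ≠ D_KL(Q||P) in general.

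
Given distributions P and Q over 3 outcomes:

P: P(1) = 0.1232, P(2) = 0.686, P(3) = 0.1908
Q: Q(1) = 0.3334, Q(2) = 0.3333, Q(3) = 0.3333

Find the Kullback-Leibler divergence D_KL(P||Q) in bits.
0.3839 bits

D_KL(P||Q) = Σ P(x) log₂(P(x)/Q(x))

Computing term by term:
  P(1)·log₂(P(1)/Q(1)) = 0.1232·log₂(0.1232/0.3334) = -0.17695
  P(2)·log₂(P(2)/Q(2)) = 0.686·log₂(0.686/0.3333) = 0.71439
  P(3)·log₂(P(3)/Q(3)) = 0.1908·log₂(0.1908/0.3333) = -0.15355

D_KL(P||Q) = -0.17695 + 0.71439 - 0.15355 = 0.38389 ≈ 0.3839 bits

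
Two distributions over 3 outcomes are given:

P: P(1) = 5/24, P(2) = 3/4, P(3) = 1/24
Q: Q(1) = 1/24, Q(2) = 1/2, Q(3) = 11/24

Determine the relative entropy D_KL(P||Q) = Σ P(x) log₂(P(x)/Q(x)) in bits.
0.7783 bits

D_KL(P||Q) = Σ P(x) log₂(P(x)/Q(x))

Computing term by term:
  P(1)·log₂(P(1)/Q(1)) = (5/24)·log₂((5/24)/(1/24)) = 0.48374
  P(2)·log₂(P(2)/Q(2)) = (3/4)·log₂((3/4)/(1/2)) = 0.43872
  P(3)·log₂(P(3)/Q(3)) = (1/24)·log₂((1/24)/(11/24)) = -0.14414

D_KL(P||Q) = 0.48374 + 0.43872 - 0.14414 = 0.77832 ≈ 0.7783 bits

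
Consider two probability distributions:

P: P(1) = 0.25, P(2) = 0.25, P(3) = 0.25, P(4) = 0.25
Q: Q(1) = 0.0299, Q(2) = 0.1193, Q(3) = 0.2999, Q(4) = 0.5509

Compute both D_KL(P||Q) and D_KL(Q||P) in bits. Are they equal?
D_KL(P||Q) = 0.6822 bits, D_KL(Q||P) = 0.4878 bits. No, they are not equal.

D_KL(P||Q) = Σ P(x) log₂(P(x)/Q(x))

Computing term by term:
  P(1)·log₂(P(1)/Q(1)) = 0.25·log₂(0.25/0.0299) = 0.76593
  P(2)·log₂(P(2)/Q(2)) = 0.25·log₂(0.25/0.1193) = 0.26683
  P(3)·log₂(P(3)/Q(3)) = 0.25·log₂(0.25/0.2999) = -0.06564
  P(4)·log₂(P(4)/Q(4)) = 0.25·log₂(0.25/0.5509) = -0.28497

D_KL(P||Q) = 0.76593 + 0.26683 - 0.06564 - 0.28497 = 0.68215 ≈ 0.6822 bits

D_KL(Q||P) = Σ Q(x) log₂(Q(x)/P(x))

Computing term by term:
  Q(1)·log₂(Q(1)/P(1)) = 0.0299·log₂(0.0299/0.25) = -0.09160
  Q(2)·log₂(Q(2)/P(2)) = 0.1193·log₂(0.1193/0.25) = -0.12733
  Q(3)·log₂(Q(3)/P(3)) = 0.2999·log₂(0.2999/0.25) = 0.07874
  Q(4)·log₂(Q(4)/P(4)) = 0.5509·log₂(0.5509/0.25) = 0.62795

D_KL(Q||P) = -0.09160 - 0.12733 + 0.07874 + 0.62795 = 0.48776 ≈ 0.4878 bits

These are NOT equal (difference: 0.1944 bits). KL divergence is asymmetric: D_KL(P||Q) ≠ D_KL(Q||P) in general.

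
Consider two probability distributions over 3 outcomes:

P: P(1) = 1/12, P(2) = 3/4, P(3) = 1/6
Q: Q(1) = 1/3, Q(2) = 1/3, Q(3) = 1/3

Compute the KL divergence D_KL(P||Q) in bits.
0.5441 bits

D_KL(P||Q) = Σ P(x) log₂(P(x)/Q(x))

Computing term by term:
  P(1)·log₂(P(1)/Q(1)) = (1/12)·log₂((1/12)/(1/3)) = -0.16667
  P(2)·log₂(P(2)/Q(2)) = (3/4)·log₂((3/4)/(1/3)) = 0.87744
  P(3)·log₂(P(3)/Q(3)) = (1/6)·log₂((1/6)/(1/3)) = -0.16667

D_KL(P||Q) = -0.16667 + 0.87744 - 0.16667 = 0.54410 ≈ 0.5441 bits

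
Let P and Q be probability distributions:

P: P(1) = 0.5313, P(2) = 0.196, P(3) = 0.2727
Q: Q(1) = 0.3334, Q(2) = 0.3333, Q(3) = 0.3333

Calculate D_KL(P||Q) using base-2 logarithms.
0.1281 bits

D_KL(P||Q) = Σ P(x) log₂(P(x)/Q(x))

Computing term by term:
  P(1)·log₂(P(1)/Q(1)) = 0.5313·log₂(0.5313/0.3334) = 0.35718
  P(2)·log₂(P(2)/Q(2)) = 0.196·log₂(0.196/0.3333) = -0.15013
  P(3)·log₂(P(3)/Q(3)) = 0.2727·log₂(0.2727/0.3333) = -0.07895

D_KL(P||Q) = 0.35718 - 0.15013 - 0.07895 = 0.12810 ≈ 0.1281 bits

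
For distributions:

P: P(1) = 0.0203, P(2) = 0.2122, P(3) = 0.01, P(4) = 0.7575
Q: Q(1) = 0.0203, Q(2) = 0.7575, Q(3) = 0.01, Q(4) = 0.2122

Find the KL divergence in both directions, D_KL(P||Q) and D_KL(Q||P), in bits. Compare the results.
D_KL(P||Q) = 1.0011 bits, D_KL(Q||P) = 1.0011 bits. The two directions give exactly the same value for this pair.

D_KL(P||Q) = Σ P(x) log₂(P(x)/Q(x))

Computing term by term:
  P(1)·log₂(P(1)/Q(1)) = 0.0203·log₂(0.0203/0.0203) = 0.00000
  P(2)·log₂(P(2)/Q(2)) = 0.2122·log₂(0.2122/0.7575) = -0.38956
  P(3)·log₂(P(3)/Q(3)) = 0.01·log₂(0.01/0.01) = 0.00000
  P(4)·log₂(P(4)/Q(4)) = 0.7575·log₂(0.7575/0.2122) = 1.39063

D_KL(P||Q) = 0.00000 - 0.38956 + 0.00000 + 1.39063 = 1.00107 ≈ 1.0011 bits

D_KL(Q||P) = Σ Q(x) log₂(Q(x)/P(x))

Computing term by term:
  Q(1)·log₂(Q(1)/P(1)) = 0.0203·log₂(0.0203/0.0203) = 0.00000
  Q(2)·log₂(Q(2)/P(2)) = 0.7575·log₂(0.7575/0.2122) = 1.39063
  Q(3)·log₂(Q(3)/P(3)) = 0.01·log₂(0.01/0.01) = 0.00000
  Q(4)·log₂(Q(4)/P(4)) = 0.2122·log₂(0.2122/0.7575) = -0.38956

D_KL(Q||P) = 0.00000 + 1.39063 + 0.00000 - 0.38956 = 1.00107 ≈ 1.0011 bits

These ARE equal here. Q is P with outcomes relabeled (Q(2) = P(4), Q(4) = P(2)) by a relabeling that is its own inverse, so the two sums contain exactly the same terms in a different order. This is a special case — KL divergence is not symmetric in general: D_KL(P||Q) ≠ D_KL(Q||P) for most P, Q.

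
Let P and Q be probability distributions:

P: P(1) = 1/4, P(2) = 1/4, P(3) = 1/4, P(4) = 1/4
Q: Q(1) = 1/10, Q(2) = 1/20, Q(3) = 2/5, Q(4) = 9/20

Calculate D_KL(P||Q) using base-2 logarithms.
0.5294 bits

D_KL(P||Q) = Σ P(x) log₂(P(x)/Q(x))

Computing term by term:
  P(1)·log₂(P(1)/Q(1)) = (1/4)·log₂((1/4)/(1/10)) = 0.33048
  P(2)·log₂(P(2)/Q(2)) = (1/4)·log₂((1/4)/(1/20)) = 0.58048
  P(3)·log₂(P(3)/Q(3)) = (1/4)·log₂((1/4)/(2/5)) = -0.16952
  P(4)·log₂(P(4)/Q(4)) = (1/4)·log₂((1/4)/(9/20)) = -0.21200

D_KL(P||Q) = 0.33048 + 0.58048 - 0.16952 - 0.21200 = 0.52944 ≈ 0.5294 bits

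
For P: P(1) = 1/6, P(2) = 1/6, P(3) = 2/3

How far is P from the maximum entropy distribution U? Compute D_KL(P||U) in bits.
0.3333 bits

U(i) = 1/3 for all i

D_KL(P||U) = Σ P(x) log₂(P(x) / (1/3))
           = Σ P(x) log₂(P(x)) + log₂(3)
           = log₂(3) - H(P)

H(P) = -Σ P(x) log₂(P(x)):
  -P(1)·log₂(P(1)) = -(1/6)·log₂(1/6) = 0.43083
  -P(2)·log₂(P(2)) = -(1/6)·log₂(1/6) = 0.43083
  -P(3)·log₂(P(3)) = -(2/3)·log₂(2/3) = 0.38998
H(P) = 0.43083 + 0.43083 + 0.38998 = 1.25164 bits

log₂(3) = 1.58496 bits

D_KL(P||U) = 1.58496 - 1.25164 = 0.33332 ≈ 0.3333 bits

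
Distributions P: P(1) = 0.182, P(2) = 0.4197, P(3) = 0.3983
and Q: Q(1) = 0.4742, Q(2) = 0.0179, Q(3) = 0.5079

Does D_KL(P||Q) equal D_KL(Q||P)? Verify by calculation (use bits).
D_KL(P||Q) = 1.5191 bits, D_KL(Q||P) = 0.7518 bits. No — D_KL(P||Q) ≠ D_KL(Q||P) for this pair.

D_KL(P||Q) = Σ P(x) log₂(P(x)/Q(x))

Computing term by term:
  P(1)·log₂(P(1)/Q(1)) = 0.182·log₂(0.182/0.4742) = -0.25144
  P(2)·log₂(P(2)/Q(2)) = 0.4197·log₂(0.4197/0.0179) = 1.91019
  P(3)·log₂(P(3)/Q(3)) = 0.3983·log₂(0.3983/0.5079) = -0.13968

D_KL(P||Q) = -0.25144 + 1.91019 - 0.13968 = 1.51907 ≈ 1.5191 bits

D_KL(Q||P) = Σ Q(x) log₂(Q(x)/P(x))

Computing term by term:
  Q(1)·log₂(Q(1)/P(1)) = 0.4742·log₂(0.4742/0.182) = 0.65513
  Q(2)·log₂(Q(2)/P(2)) = 0.0179·log₂(0.0179/0.4197) = -0.08147
  Q(3)·log₂(Q(3)/P(3)) = 0.5079·log₂(0.5079/0.3983) = 0.17811

D_KL(Q||P) = 0.65513 - 0.08147 + 0.17811 = 0.75177 ≈ 0.7518 bits

These are NOT equal (difference: 0.7673 bits). KL divergence is asymmetric: D_KL(P||Q) ≠ D_KL(Q||P) in general.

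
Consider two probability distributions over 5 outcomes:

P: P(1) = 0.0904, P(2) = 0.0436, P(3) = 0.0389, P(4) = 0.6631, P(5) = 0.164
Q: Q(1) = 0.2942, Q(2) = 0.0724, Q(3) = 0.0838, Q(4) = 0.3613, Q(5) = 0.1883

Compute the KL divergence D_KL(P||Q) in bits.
0.3193 bits

D_KL(P||Q) = Σ P(x) log₂(P(x)/Q(x))

Computing term by term:
  P(1)·log₂(P(1)/Q(1)) = 0.0904·log₂(0.0904/0.2942) = -0.15390
  P(2)·log₂(P(2)/Q(2)) = 0.0436·log₂(0.0436/0.0724) = -0.03190
  P(3)·log₂(P(3)/Q(3)) = 0.0389·log₂(0.0389/0.0838) = -0.04307
  P(4)·log₂(P(4)/Q(4)) = 0.6631·log₂(0.6631/0.3613) = 0.58089
  P(5)·log₂(P(5)/Q(5)) = 0.164·log₂(0.164/0.1883) = -0.03269

D_KL(P||Q) = -0.15390 - 0.03190 - 0.04307 + 0.58089 - 0.03269 = 0.31933 ≈ 0.3193 bits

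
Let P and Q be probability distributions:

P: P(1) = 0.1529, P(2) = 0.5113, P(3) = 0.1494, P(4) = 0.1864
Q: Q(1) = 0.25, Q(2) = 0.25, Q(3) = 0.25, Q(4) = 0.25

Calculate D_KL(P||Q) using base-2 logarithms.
0.2294 bits

D_KL(P||Q) = Σ P(x) log₂(P(x)/Q(x))

Computing term by term:
  P(1)·log₂(P(1)/Q(1)) = 0.1529·log₂(0.1529/0.25) = -0.10846
  P(2)·log₂(P(2)/Q(2)) = 0.5113·log₂(0.5113/0.25) = 0.52779
  P(3)·log₂(P(3)/Q(3)) = 0.1494·log₂(0.1494/0.25) = -0.11097
  P(4)·log₂(P(4)/Q(4)) = 0.1864·log₂(0.1864/0.25) = -0.07895

D_KL(P||Q) = -0.10846 + 0.52779 - 0.11097 - 0.07895 = 0.22941 ≈ 0.2294 bits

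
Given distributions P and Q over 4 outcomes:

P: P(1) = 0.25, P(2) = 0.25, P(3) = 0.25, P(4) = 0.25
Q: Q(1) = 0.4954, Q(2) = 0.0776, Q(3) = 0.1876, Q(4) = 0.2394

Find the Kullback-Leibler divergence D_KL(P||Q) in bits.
0.2945 bits

D_KL(P||Q) = Σ P(x) log₂(P(x)/Q(x))

Computing term by term:
  P(1)·log₂(P(1)/Q(1)) = 0.25·log₂(0.25/0.4954) = -0.24667
  P(2)·log₂(P(2)/Q(2)) = 0.25·log₂(0.25/0.0776) = 0.42195
  P(3)·log₂(P(3)/Q(3)) = 0.25·log₂(0.25/0.1876) = 0.10357
  P(4)·log₂(P(4)/Q(4)) = 0.25·log₂(0.25/0.2394) = 0.01563

D_KL(P||Q) = -0.24667 + 0.42195 + 0.10357 + 0.01563 = 0.29448 ≈ 0.2945 bits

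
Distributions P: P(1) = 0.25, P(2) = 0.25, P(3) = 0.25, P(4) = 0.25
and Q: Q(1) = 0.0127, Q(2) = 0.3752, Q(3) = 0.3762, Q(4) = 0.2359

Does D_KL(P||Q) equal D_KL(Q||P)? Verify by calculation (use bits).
D_KL(P||Q) = 0.8019 bits, D_KL(Q||P) = 0.3672 bits. No — D_KL(P||Q) ≠ D_KL(Q||P) for this pair.

D_KL(P||Q) = Σ P(x) log₂(P(x)/Q(x))

Computing term by term:
  P(1)·log₂(P(1)/Q(1)) = 0.25·log₂(0.25/0.0127) = 1.07476
  P(2)·log₂(P(2)/Q(2)) = 0.25·log₂(0.25/0.3752) = -0.14643
  P(3)·log₂(P(3)/Q(3)) = 0.25·log₂(0.25/0.3762) = -0.14739
  P(4)·log₂(P(4)/Q(4)) = 0.25·log₂(0.25/0.2359) = 0.02094

D_KL(P||Q) = 1.07476 - 0.14643 - 0.14739 + 0.02094 = 0.80188 ≈ 0.8019 bits

D_KL(Q||P) = Σ Q(x) log₂(Q(x)/P(x))

Computing term by term:
  Q(1)·log₂(Q(1)/P(1)) = 0.0127·log₂(0.0127/0.25) = -0.05460
  Q(2)·log₂(Q(2)/P(2)) = 0.3752·log₂(0.3752/0.25) = 0.21977
  Q(3)·log₂(Q(3)/P(3)) = 0.3762·log₂(0.3762/0.25) = 0.22180
  Q(4)·log₂(Q(4)/P(4)) = 0.2359·log₂(0.2359/0.25) = -0.01976

D_KL(Q||P) = -0.05460 + 0.21977 + 0.22180 - 0.01976 = 0.36721 ≈ 0.3672 bits

These are NOT equal (difference: 0.4347 bits). KL divergence is asymmetric: D_KL(P||Q) ≠ D_KL(Q||P) in general.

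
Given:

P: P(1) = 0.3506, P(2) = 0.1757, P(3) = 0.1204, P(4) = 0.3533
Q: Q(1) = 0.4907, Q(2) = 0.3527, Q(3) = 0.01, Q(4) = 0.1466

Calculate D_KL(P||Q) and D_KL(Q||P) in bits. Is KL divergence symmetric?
D_KL(P||Q) = 0.5339 bits, D_KL(Q||P) = 0.3706 bits. No, KL divergence is not symmetric.

D_KL(P||Q) = Σ P(x) log₂(P(x)/Q(x))

Computing term by term:
  P(1)·log₂(P(1)/Q(1)) = 0.3506·log₂(0.3506/0.4907) = -0.17005
  P(2)·log₂(P(2)/Q(2)) = 0.1757·log₂(0.1757/0.3527) = -0.17664
  P(3)·log₂(P(3)/Q(3)) = 0.1204·log₂(0.1204/0.01) = 0.43221
  P(4)·log₂(P(4)/Q(4)) = 0.3533·log₂(0.3533/0.1466) = 0.44834

D_KL(P||Q) = -0.17005 - 0.17664 + 0.43221 + 0.44834 = 0.53386 ≈ 0.5339 bits

D_KL(Q||P) = Σ Q(x) log₂(Q(x)/P(x))

Computing term by term:
  Q(1)·log₂(Q(1)/P(1)) = 0.4907·log₂(0.4907/0.3506) = 0.23800
  Q(2)·log₂(Q(2)/P(2)) = 0.3527·log₂(0.3527/0.1757) = 0.35458
  Q(3)·log₂(Q(3)/P(3)) = 0.01·log₂(0.01/0.1204) = -0.03590
  Q(4)·log₂(Q(4)/P(4)) = 0.1466·log₂(0.1466/0.3533) = -0.18604

D_KL(Q||P) = 0.23800 + 0.35458 - 0.03590 - 0.18604 = 0.37064 ≈ 0.3706 bits

These are NOT equal (difference: 0.1633 bits). KL divergence is asymmetric: D_KL(P||Q) ≠ D_KL(Q||P) in general.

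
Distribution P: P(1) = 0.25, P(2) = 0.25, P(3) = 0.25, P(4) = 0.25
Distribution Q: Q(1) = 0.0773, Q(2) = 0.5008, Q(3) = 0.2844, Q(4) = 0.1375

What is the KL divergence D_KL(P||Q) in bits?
0.3419 bits

D_KL(P||Q) = Σ P(x) log₂(P(x)/Q(x))

Computing term by term:
  P(1)·log₂(P(1)/Q(1)) = 0.25·log₂(0.25/0.0773) = 0.42335
  P(2)·log₂(P(2)/Q(2)) = 0.25·log₂(0.25/0.5008) = -0.25058
  P(3)·log₂(P(3)/Q(3)) = 0.25·log₂(0.25/0.2844) = -0.04650
  P(4)·log₂(P(4)/Q(4)) = 0.25·log₂(0.25/0.1375) = 0.21562

D_KL(P||Q) = 0.42335 - 0.25058 - 0.04650 + 0.21562 = 0.34189 ≈ 0.3419 bits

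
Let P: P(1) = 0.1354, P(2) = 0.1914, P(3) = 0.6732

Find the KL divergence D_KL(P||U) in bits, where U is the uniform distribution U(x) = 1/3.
0.3535 bits

U(i) = 1/3 for all i

D_KL(P||U) = Σ P(x) log₂(P(x) / (1/3))
           = Σ P(x) log₂(P(x)) + log₂(3)
           = log₂(3) - H(P)

H(P) = -Σ P(x) log₂(P(x)):
  -P(1)·log₂(P(1)) = -(0.1354)·log₂(0.1354) = 0.39059
  -P(2)·log₂(P(2)) = -(0.1914)·log₂(0.1914) = 0.45655
  -P(3)·log₂(P(3)) = -(0.6732)·log₂(0.6732) = 0.38433
H(P) = 0.39059 + 0.45655 + 0.38433 = 1.23147 bits

log₂(3) = 1.58496 bits

D_KL(P||U) = 1.58496 - 1.23147 = 0.35349 ≈ 0.3535 bits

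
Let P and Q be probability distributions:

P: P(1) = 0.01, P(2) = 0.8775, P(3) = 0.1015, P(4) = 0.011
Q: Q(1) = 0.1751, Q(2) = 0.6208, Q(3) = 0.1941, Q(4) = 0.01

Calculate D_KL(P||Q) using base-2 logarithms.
0.3034 bits

D_KL(P||Q) = Σ P(x) log₂(P(x)/Q(x))

Computing term by term:
  P(1)·log₂(P(1)/Q(1)) = 0.01·log₂(0.01/0.1751) = -0.04130
  P(2)·log₂(P(2)/Q(2)) = 0.8775·log₂(0.8775/0.6208) = 0.43811
  P(3)·log₂(P(3)/Q(3)) = 0.1015·log₂(0.1015/0.1941) = -0.09494
  P(4)·log₂(P(4)/Q(4)) = 0.011·log₂(0.011/0.01) = 0.00151

D_KL(P||Q) = -0.04130 + 0.43811 - 0.09494 + 0.00151 = 0.30338 ≈ 0.3034 bits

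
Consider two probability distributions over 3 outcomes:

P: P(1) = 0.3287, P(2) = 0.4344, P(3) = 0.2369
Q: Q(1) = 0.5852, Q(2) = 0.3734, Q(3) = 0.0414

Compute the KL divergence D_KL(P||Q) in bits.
0.4175 bits

D_KL(P||Q) = Σ P(x) log₂(P(x)/Q(x))

Computing term by term:
  P(1)·log₂(P(1)/Q(1)) = 0.3287·log₂(0.3287/0.5852) = -0.27353
  P(2)·log₂(P(2)/Q(2)) = 0.4344·log₂(0.4344/0.3734) = 0.09483
  P(3)·log₂(P(3)/Q(3)) = 0.2369·log₂(0.2369/0.0414) = 0.59618

D_KL(P||Q) = -0.27353 + 0.09483 + 0.59618 = 0.41748 ≈ 0.4175 bits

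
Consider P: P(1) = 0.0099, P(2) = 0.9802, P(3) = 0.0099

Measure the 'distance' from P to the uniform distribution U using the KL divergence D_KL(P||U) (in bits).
1.4248 bits

U(i) = 1/3 for all i

D_KL(P||U) = Σ P(x) log₂(P(x) / (1/3))
           = Σ P(x) log₂(P(x)) + log₂(3)
           = log₂(3) - H(P)

H(P) = -Σ P(x) log₂(P(x)):
  -P(1)·log₂(P(1)) = -(0.0099)·log₂(0.0099) = 0.06592
  -P(2)·log₂(P(2)) = -(0.9802)·log₂(0.9802) = 0.02828
  -P(3)·log₂(P(3)) = -(0.0099)·log₂(0.0099) = 0.06592
H(P) = 0.06592 + 0.02828 + 0.06592 = 0.16012 bits

log₂(3) = 1.58496 bits

D_KL(P||U) = 1.58496 - 0.16012 = 1.42484 ≈ 1.4248 bits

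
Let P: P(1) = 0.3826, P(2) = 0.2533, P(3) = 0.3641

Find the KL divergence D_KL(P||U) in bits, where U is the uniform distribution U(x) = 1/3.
0.0221 bits

U(i) = 1/3 for all i

D_KL(P||U) = Σ P(x) log₂(P(x) / (1/3))
           = Σ P(x) log₂(P(x)) + log₂(3)
           = log₂(3) - H(P)

H(P) = -Σ P(x) log₂(P(x)):
  -P(1)·log₂(P(1)) = -(0.3826)·log₂(0.3826) = 0.53032
  -P(2)·log₂(P(2)) = -(0.2533)·log₂(0.2533) = 0.50181
  -P(3)·log₂(P(3)) = -(0.3641)·log₂(0.3641) = 0.53071
H(P) = 0.53032 + 0.50181 + 0.53071 = 1.56284 bits

log₂(3) = 1.58496 bits

D_KL(P||U) = 1.58496 - 1.56284 = 0.02212 ≈ 0.0221 bits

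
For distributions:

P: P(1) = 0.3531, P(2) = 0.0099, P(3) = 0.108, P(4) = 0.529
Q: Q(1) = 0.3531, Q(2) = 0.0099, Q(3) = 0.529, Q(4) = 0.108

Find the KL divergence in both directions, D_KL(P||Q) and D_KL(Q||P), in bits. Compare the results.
D_KL(P||Q) = 0.9650 bits, D_KL(Q||P) = 0.9650 bits. The two directions give exactly the same value for this pair.

D_KL(P||Q) = Σ P(x) log₂(P(x)/Q(x))

Computing term by term:
  P(1)·log₂(P(1)/Q(1)) = 0.3531·log₂(0.3531/0.3531) = 0.00000
  P(2)·log₂(P(2)/Q(2)) = 0.0099·log₂(0.0099/0.0099) = 0.00000
  P(3)·log₂(P(3)/Q(3)) = 0.108·log₂(0.108/0.529) = -0.24756
  P(4)·log₂(P(4)/Q(4)) = 0.529·log₂(0.529/0.108) = 1.21259

D_KL(P||Q) = 0.00000 + 0.00000 - 0.24756 + 1.21259 = 0.96503 ≈ 0.9650 bits

D_KL(Q||P) = Σ Q(x) log₂(Q(x)/P(x))

Computing term by term:
  Q(1)·log₂(Q(1)/P(1)) = 0.3531·log₂(0.3531/0.3531) = 0.00000
  Q(2)·log₂(Q(2)/P(2)) = 0.0099·log₂(0.0099/0.0099) = 0.00000
  Q(3)·log₂(Q(3)/P(3)) = 0.529·log₂(0.529/0.108) = 1.21259
  Q(4)·log₂(Q(4)/P(4)) = 0.108·log₂(0.108/0.529) = -0.24756

D_KL(Q||P) = 0.00000 + 0.00000 + 1.21259 - 0.24756 = 0.96503 ≈ 0.9650 bits

These ARE equal here. Q is P with outcomes relabeled (Q(3) = P(4), Q(4) = P(3)) by a relabeling that is its own inverse, so the two sums contain exactly the same terms in a different order. This is a special case — KL divergence is not symmetric in general: D_KL(P||Q) ≠ D_KL(Q||P) for most P, Q.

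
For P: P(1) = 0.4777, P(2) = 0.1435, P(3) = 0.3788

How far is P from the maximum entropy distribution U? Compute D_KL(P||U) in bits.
0.1434 bits

U(i) = 1/3 for all i

D_KL(P||U) = Σ P(x) log₂(P(x) / (1/3))
           = Σ P(x) log₂(P(x)) + log₂(3)
           = log₂(3) - H(P)

H(P) = -Σ P(x) log₂(P(x)):
  -P(1)·log₂(P(1)) = -(0.4777)·log₂(0.4777) = 0.50914
  -P(2)·log₂(P(2)) = -(0.1435)·log₂(0.1435) = 0.40193
  -P(3)·log₂(P(3)) = -(0.3788)·log₂(0.3788) = 0.53051
H(P) = 0.50914 + 0.40193 + 0.53051 = 1.44158 bits

log₂(3) = 1.58496 bits

D_KL(P||U) = 1.58496 - 1.44158 = 0.14338 ≈ 0.1434 bits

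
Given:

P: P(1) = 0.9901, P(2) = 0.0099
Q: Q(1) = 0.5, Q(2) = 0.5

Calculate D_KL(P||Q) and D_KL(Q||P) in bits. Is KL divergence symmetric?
D_KL(P||Q) = 0.9199 bits, D_KL(Q||P) = 2.3364 bits. No, KL divergence is not symmetric.

D_KL(P||Q) = Σ P(x) log₂(P(x)/Q(x))

Computing term by term:
  P(1)·log₂(P(1)/Q(1)) = 0.9901·log₂(0.9901/0.5) = 0.97589
  P(2)·log₂(P(2)/Q(2)) = 0.0099·log₂(0.0099/0.5) = -0.05602

D_KL(P||Q) = 0.97589 - 0.05602 = 0.91987 ≈ 0.9199 bits

D_KL(Q||P) = Σ Q(x) log₂(Q(x)/P(x))

Computing term by term:
  Q(1)·log₂(Q(1)/P(1)) = 0.5·log₂(0.5/0.9901) = -0.49282
  Q(2)·log₂(Q(2)/P(2)) = 0.5·log₂(0.5/0.0099) = 2.82918

D_KL(Q||P) = -0.49282 + 2.82918 = 2.33636 ≈ 2.3364 bits

These are NOT equal (difference: 1.4165 bits). KL divergence is asymmetric: D_KL(P||Q) ≠ D_KL(Q||P) in general.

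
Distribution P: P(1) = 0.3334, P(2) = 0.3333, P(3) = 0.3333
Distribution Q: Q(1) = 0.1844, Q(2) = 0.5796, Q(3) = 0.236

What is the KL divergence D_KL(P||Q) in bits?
0.1848 bits

D_KL(P||Q) = Σ P(x) log₂(P(x)/Q(x))

Computing term by term:
  P(1)·log₂(P(1)/Q(1)) = 0.3334·log₂(0.3334/0.1844) = 0.28486
  P(2)·log₂(P(2)/Q(2)) = 0.3333·log₂(0.3333/0.5796) = -0.26605
  P(3)·log₂(P(3)/Q(3)) = 0.3333·log₂(0.3333/0.236) = 0.16599

D_KL(P||Q) = 0.28486 - 0.26605 + 0.16599 = 0.18480 ≈ 0.1848 bits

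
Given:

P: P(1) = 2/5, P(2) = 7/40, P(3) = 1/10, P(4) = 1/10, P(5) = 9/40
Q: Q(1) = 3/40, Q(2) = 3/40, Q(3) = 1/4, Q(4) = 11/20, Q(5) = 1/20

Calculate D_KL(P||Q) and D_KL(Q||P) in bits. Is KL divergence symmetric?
D_KL(P||Q) = 1.2900 bits, D_KL(Q||P) = 1.3019 bits. No, KL divergence is not symmetric.

D_KL(P||Q) = Σ P(x) log₂(P(x)/Q(x))

Computing term by term:
  P(1)·log₂(P(1)/Q(1)) = (2/5)·log₂((2/5)/(3/40)) = 0.96601
  P(2)·log₂(P(2)/Q(2)) = (7/40)·log₂((7/40)/(3/40)) = 0.21392
  P(3)·log₂(P(3)/Q(3)) = (1/10)·log₂((1/10)/(1/4)) = -0.13219
  P(4)·log₂(P(4)/Q(4)) = (1/10)·log₂((1/10)/(11/20)) = -0.24594
  P(5)·log₂(P(5)/Q(5)) = (9/40)·log₂((9/40)/(1/20)) = 0.48823

D_KL(P||Q) = 0.96601 + 0.21392 - 0.13219 - 0.24594 + 0.48823 = 1.29003 ≈ 1.2900 bits

D_KL(Q||P) = Σ Q(x) log₂(Q(x)/P(x))

Computing term by term:
  Q(1)·log₂(Q(1)/P(1)) = (3/40)·log₂((3/40)/(2/5)) = -0.18113
  Q(2)·log₂(Q(2)/P(2)) = (3/40)·log₂((3/40)/(7/40)) = -0.09168
  Q(3)·log₂(Q(3)/P(3)) = (1/4)·log₂((1/4)/(1/10)) = 0.33048
  Q(4)·log₂(Q(4)/P(4)) = (11/20)·log₂((11/20)/(1/10)) = 1.35269
  Q(5)·log₂(Q(5)/P(5)) = (1/20)·log₂((1/20)/(9/40)) = -0.10850

D_KL(Q||P) = -0.18113 - 0.09168 + 0.33048 + 1.35269 - 0.10850 = 1.30186 ≈ 1.3019 bits

These are NOT equal (difference: 0.0119 bits). KL divergence is asymmetric: D_KL(P||Q) ≠ D_KL(Q||P) in general.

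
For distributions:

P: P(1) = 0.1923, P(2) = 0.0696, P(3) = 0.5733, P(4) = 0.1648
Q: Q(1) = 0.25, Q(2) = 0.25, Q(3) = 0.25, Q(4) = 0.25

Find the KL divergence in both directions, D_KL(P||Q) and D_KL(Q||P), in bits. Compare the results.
D_KL(P||Q) = 0.3862 bits, D_KL(Q||P) = 0.4068 bits. D_KL(Q||P) is larger than D_KL(P||Q) by 0.0206 bits; the two directions differ.

D_KL(P||Q) = Σ P(x) log₂(P(x)/Q(x))

Computing term by term:
  P(1)·log₂(P(1)/Q(1)) = 0.1923·log₂(0.1923/0.25) = -0.07280
  P(2)·log₂(P(2)/Q(2)) = 0.0696·log₂(0.0696/0.25) = -0.12840
  P(3)·log₂(P(3)/Q(3)) = 0.5733·log₂(0.5733/0.25) = 0.68645
  P(4)·log₂(P(4)/Q(4)) = 0.1648·log₂(0.1648/0.25) = -0.09908

D_KL(P||Q) = -0.07280 - 0.12840 + 0.68645 - 0.09908 = 0.38617 ≈ 0.3862 bits

D_KL(Q||P) = Σ Q(x) log₂(Q(x)/P(x))

Computing term by term:
  Q(1)·log₂(Q(1)/P(1)) = 0.25·log₂(0.25/0.1923) = 0.09464
  Q(2)·log₂(Q(2)/P(2)) = 0.25·log₂(0.25/0.0696) = 0.46119
  Q(3)·log₂(Q(3)/P(3)) = 0.25·log₂(0.25/0.5733) = -0.29934
  Q(4)·log₂(Q(4)/P(4)) = 0.25·log₂(0.25/0.1648) = 0.15030

D_KL(Q||P) = 0.09464 + 0.46119 - 0.29934 + 0.15030 = 0.40679 ≈ 0.4068 bits

These are NOT equal (difference: 0.0206 bits). KL divergence is asymmetric: D_KL(P||Q) ≠ D_KL(Q||P) in general.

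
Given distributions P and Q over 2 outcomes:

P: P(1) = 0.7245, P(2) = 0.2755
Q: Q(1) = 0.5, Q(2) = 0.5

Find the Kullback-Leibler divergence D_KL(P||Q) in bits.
0.1508 bits

D_KL(P||Q) = Σ P(x) log₂(P(x)/Q(x))

Computing term by term:
  P(1)·log₂(P(1)/Q(1)) = 0.7245·log₂(0.7245/0.5) = 0.38765
  P(2)·log₂(P(2)/Q(2)) = 0.2755·log₂(0.2755/0.5) = -0.23690

D_KL(P||Q) = 0.38765 - 0.23690 = 0.15075 ≈ 0.1508 bits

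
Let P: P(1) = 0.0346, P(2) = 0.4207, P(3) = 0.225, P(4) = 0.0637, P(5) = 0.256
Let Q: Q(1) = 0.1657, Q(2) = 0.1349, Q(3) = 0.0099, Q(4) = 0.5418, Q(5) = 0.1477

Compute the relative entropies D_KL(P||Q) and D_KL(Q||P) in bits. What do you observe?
D_KL(P||Q) = 1.6325 bits, D_KL(Q||P) = 1.6646 bits. The two directions give different values (D_KL(Q||P) exceeds D_KL(P||Q) by 0.0321 bits): KL divergence is asymmetric.

D_KL(P||Q) = Σ P(x) log₂(P(x)/Q(x))

Computing term by term:
  P(1)·log₂(P(1)/Q(1)) = 0.0346·log₂(0.0346/0.1657) = -0.07819
  P(2)·log₂(P(2)/Q(2)) = 0.4207·log₂(0.4207/0.1349) = 0.69033
  P(3)·log₂(P(3)/Q(3)) = 0.225·log₂(0.225/0.0099) = 1.01393
  P(4)·log₂(P(4)/Q(4)) = 0.0637·log₂(0.0637/0.5418) = -0.19673
  P(5)·log₂(P(5)/Q(5)) = 0.256·log₂(0.256/0.1477) = 0.20313

D_KL(P||Q) = -0.07819 + 0.69033 + 1.01393 - 0.19673 + 0.20313 = 1.63247 ≈ 1.6325 bits

D_KL(Q||P) = Σ Q(x) log₂(Q(x)/P(x))

Computing term by term:
  Q(1)·log₂(Q(1)/P(1)) = 0.1657·log₂(0.1657/0.0346) = 0.37444
  Q(2)·log₂(Q(2)/P(2)) = 0.1349·log₂(0.1349/0.4207) = -0.22136
  Q(3)·log₂(Q(3)/P(3)) = 0.0099·log₂(0.0099/0.225) = -0.04461
  Q(4)·log₂(Q(4)/P(4)) = 0.5418·log₂(0.5418/0.0637) = 1.67329
  Q(5)·log₂(Q(5)/P(5)) = 0.1477·log₂(0.1477/0.256) = -0.11720

D_KL(Q||P) = 0.37444 - 0.22136 - 0.04461 + 1.67329 - 0.11720 = 1.66456 ≈ 1.6646 bits

These are NOT equal (difference: 0.0321 bits). KL divergence is asymmetric: D_KL(P||Q) ≠ D_KL(Q||P) in general.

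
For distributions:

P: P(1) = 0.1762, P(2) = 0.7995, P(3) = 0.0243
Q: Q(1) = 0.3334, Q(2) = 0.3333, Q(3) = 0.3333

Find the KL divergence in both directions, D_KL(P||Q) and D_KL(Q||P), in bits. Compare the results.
D_KL(P||Q) = 0.7553 bits, D_KL(Q||P) = 1.1452 bits. D_KL(Q||P) is larger than D_KL(P||Q) by 0.3899 bits; the two directions differ.

D_KL(P||Q) = Σ P(x) log₂(P(x)/Q(x))

Computing term by term:
  P(1)·log₂(P(1)/Q(1)) = 0.1762·log₂(0.1762/0.3334) = -0.16211
  P(2)·log₂(P(2)/Q(2)) = 0.7995·log₂(0.7995/0.3333) = 1.00919
  P(3)·log₂(P(3)/Q(3)) = 0.0243·log₂(0.0243/0.3333) = -0.09180

D_KL(P||Q) = -0.16211 + 1.00919 - 0.09180 = 0.75528 ≈ 0.7553 bits

D_KL(Q||P) = Σ Q(x) log₂(Q(x)/P(x))

Computing term by term:
  Q(1)·log₂(Q(1)/P(1)) = 0.3334·log₂(0.3334/0.1762) = 0.30674
  Q(2)·log₂(Q(2)/P(2)) = 0.3333·log₂(0.3333/0.7995) = -0.42072
  Q(3)·log₂(Q(3)/P(3)) = 0.3333·log₂(0.3333/0.0243) = 1.25914

D_KL(Q||P) = 0.30674 - 0.42072 + 1.25914 = 1.14516 ≈ 1.1452 bits

These are NOT equal (difference: 0.3899 bits). KL divergence is asymmetric: D_KL(P||Q) ≠ D_KL(Q||P) in general.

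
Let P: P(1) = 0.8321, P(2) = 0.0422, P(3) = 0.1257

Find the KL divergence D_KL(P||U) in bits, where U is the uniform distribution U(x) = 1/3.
0.7955 bits

U(i) = 1/3 for all i

D_KL(P||U) = Σ P(x) log₂(P(x) / (1/3))
           = Σ P(x) log₂(P(x)) + log₂(3)
           = log₂(3) - H(P)

H(P) = -Σ P(x) log₂(P(x)):
  -P(1)·log₂(P(1)) = -(0.8321)·log₂(0.8321) = 0.22065
  -P(2)·log₂(P(2)) = -(0.0422)·log₂(0.0422) = 0.19271
  -P(3)·log₂(P(3)) = -(0.1257)·log₂(0.1257) = 0.37609
H(P) = 0.22065 + 0.19271 + 0.37609 = 0.78945 bits

log₂(3) = 1.58496 bits

D_KL(P||U) = 1.58496 - 0.78945 = 0.79551 ≈ 0.7955 bits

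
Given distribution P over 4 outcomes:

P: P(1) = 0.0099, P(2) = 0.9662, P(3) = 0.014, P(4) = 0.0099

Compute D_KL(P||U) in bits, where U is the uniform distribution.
1.7340 bits

U(i) = 1/4 for all i

D_KL(P||U) = Σ P(x) log₂(P(x) / (1/4))
           = Σ P(x) log₂(P(x)) + log₂(4)
           = log₂(4) - H(P)

H(P) = -Σ P(x) log₂(P(x)):
  -P(1)·log₂(P(1)) = -(0.0099)·log₂(0.0099) = 0.06592
  -P(2)·log₂(P(2)) = -(0.9662)·log₂(0.9662) = 0.04793
  -P(3)·log₂(P(3)) = -(0.014)·log₂(0.014) = 0.08622
  -P(4)·log₂(P(4)) = -(0.0099)·log₂(0.0099) = 0.06592
H(P) = 0.06592 + 0.04793 + 0.08622 + 0.06592 = 0.26599 bits

log₂(4) = 2.00000 bits

D_KL(P||U) = 2.00000 - 0.26599 = 1.73401 ≈ 1.7340 bits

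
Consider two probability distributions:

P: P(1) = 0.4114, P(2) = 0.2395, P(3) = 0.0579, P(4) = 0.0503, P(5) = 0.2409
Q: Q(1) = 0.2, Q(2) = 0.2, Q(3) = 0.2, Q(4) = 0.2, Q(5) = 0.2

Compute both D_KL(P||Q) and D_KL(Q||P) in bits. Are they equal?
D_KL(P||Q) = 0.3513 bits, D_KL(Q||P) = 0.4421 bits. No, they are not equal.

D_KL(P||Q) = Σ P(x) log₂(P(x)/Q(x))

Computing term by term:
  P(1)·log₂(P(1)/Q(1)) = 0.4114·log₂(0.4114/0.2) = 0.42808
  P(2)·log₂(P(2)/Q(2)) = 0.2395·log₂(0.2395/0.2) = 0.06228
  P(3)·log₂(P(3)/Q(3)) = 0.0579·log₂(0.0579/0.2) = -0.10355
  P(4)·log₂(P(4)/Q(4)) = 0.0503·log₂(0.0503/0.2) = -0.10017
  P(5)·log₂(P(5)/Q(5)) = 0.2409·log₂(0.2409/0.2) = 0.06467

D_KL(P||Q) = 0.42808 + 0.06228 - 0.10355 - 0.10017 + 0.06467 = 0.35131 ≈ 0.3513 bits

D_KL(Q||P) = Σ Q(x) log₂(Q(x)/P(x))

Computing term by term:
  Q(1)·log₂(Q(1)/P(1)) = 0.2·log₂(0.2/0.4114) = -0.20811
  Q(2)·log₂(Q(2)/P(2)) = 0.2·log₂(0.2/0.2395) = -0.05201
  Q(3)·log₂(Q(3)/P(3)) = 0.2·log₂(0.2/0.0579) = 0.35767
  Q(4)·log₂(Q(4)/P(4)) = 0.2·log₂(0.2/0.0503) = 0.39827
  Q(5)·log₂(Q(5)/P(5)) = 0.2·log₂(0.2/0.2409) = -0.05369

D_KL(Q||P) = -0.20811 - 0.05201 + 0.35767 + 0.39827 - 0.05369 = 0.44213 ≈ 0.4421 bits

These are NOT equal (difference: 0.0908 bits). KL divergence is asymmetric: D_KL(P||Q) ≠ D_KL(Q||P) in general.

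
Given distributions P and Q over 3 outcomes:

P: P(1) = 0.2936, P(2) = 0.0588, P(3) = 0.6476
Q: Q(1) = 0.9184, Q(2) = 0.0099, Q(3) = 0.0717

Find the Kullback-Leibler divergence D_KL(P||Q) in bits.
1.7243 bits

D_KL(P||Q) = Σ P(x) log₂(P(x)/Q(x))

Computing term by term:
  P(1)·log₂(P(1)/Q(1)) = 0.2936·log₂(0.2936/0.9184) = -0.48305
  P(2)·log₂(P(2)/Q(2)) = 0.0588·log₂(0.0588/0.0099) = 0.15113
  P(3)·log₂(P(3)/Q(3)) = 0.6476·log₂(0.6476/0.0717) = 2.05617

D_KL(P||Q) = -0.48305 + 0.15113 + 2.05617 = 1.72425 ≈ 1.7243 bits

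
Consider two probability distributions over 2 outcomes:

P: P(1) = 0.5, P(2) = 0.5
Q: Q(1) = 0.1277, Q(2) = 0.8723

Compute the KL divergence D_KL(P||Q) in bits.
0.5831 bits

D_KL(P||Q) = Σ P(x) log₂(P(x)/Q(x))

Computing term by term:
  P(1)·log₂(P(1)/Q(1)) = 0.5·log₂(0.5/0.1277) = 0.98458
  P(2)·log₂(P(2)/Q(2)) = 0.5·log₂(0.5/0.8723) = -0.40145

D_KL(P||Q) = 0.98458 - 0.40145 = 0.58313 ≈ 0.5831 bits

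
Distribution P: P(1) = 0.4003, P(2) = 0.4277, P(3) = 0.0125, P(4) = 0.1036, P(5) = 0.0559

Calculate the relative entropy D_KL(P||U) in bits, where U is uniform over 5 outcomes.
0.6186 bits

U(i) = 1/5 for all i

D_KL(P||U) = Σ P(x) log₂(P(x) / (1/5))
           = Σ P(x) log₂(P(x)) + log₂(5)
           = log₂(5) - H(P)

H(P) = -Σ P(x) log₂(P(x)):
  -P(1)·log₂(P(1)) = -(0.4003)·log₂(0.4003) = 0.52873
  -P(2)·log₂(P(2)) = -(0.4277)·log₂(0.4277) = 0.52407
  -P(3)·log₂(P(3)) = -(0.0125)·log₂(0.0125) = 0.07902
  -P(4)·log₂(P(4)) = -(0.1036)·log₂(0.1036) = 0.33887
  -P(5)·log₂(P(5)) = -(0.0559)·log₂(0.0559) = 0.23260
H(P) = 0.52873 + 0.52407 + 0.07902 + 0.33887 + 0.23260 = 1.70329 bits

log₂(5) = 2.32193 bits

D_KL(P||U) = 2.32193 - 1.70329 = 0.61864 ≈ 0.6186 bits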